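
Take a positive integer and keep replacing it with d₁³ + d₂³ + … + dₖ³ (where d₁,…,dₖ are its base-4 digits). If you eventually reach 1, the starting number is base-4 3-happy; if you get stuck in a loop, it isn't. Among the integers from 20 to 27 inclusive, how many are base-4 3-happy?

2

20: 20 → 2 → 8 → 8  — not base-4 3-happy
21: 21 → 3 → 27 → 36 → 9 → 9  — not base-4 3-happy
22: 22 → 10 → 16 → 1  — base-4 3-happy
23: 23 → 29 → 29  — not base-4 3-happy
24: 24 → 9 → 9  — not base-4 3-happy
25: 25 → 10 → 16 → 1  — base-4 3-happy
26: 26 → 17 → 2 → 8 → 8  — not base-4 3-happy
27: 27 → 36 → 9 → 9  — not base-4 3-happy
base-4 3-happy: 22, 25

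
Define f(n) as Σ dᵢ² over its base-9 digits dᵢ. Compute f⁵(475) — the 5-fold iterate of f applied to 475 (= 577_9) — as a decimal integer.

475 = (5,7,7)_9 → 5² + 7² + 7² = 25 + 49 + 49 = 123
123 = (1,4,6)_9 → 1² + 4² + 6² = 1 + 16 + 36 = 53
53 = (5,8)_9 → 5² + 8² = 25 + 64 = 89
89 = (1,0,8)_9 → 1² + 0² + 8² = 1 + 0 + 64 = 65
65 = (7,2)_9 → 7² + 2² = 49 + 4 = 53

53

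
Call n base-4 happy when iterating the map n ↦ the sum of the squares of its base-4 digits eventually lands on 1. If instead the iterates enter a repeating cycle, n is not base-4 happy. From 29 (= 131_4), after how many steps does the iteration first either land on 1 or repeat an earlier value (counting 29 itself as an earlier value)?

6

29 = (1,3,1)_4 → 1² + 3² + 1² = 1 + 9 + 1 = 11
11 = (2,3)_4 → 2² + 3² = 4 + 9 = 13
13 = (3,1)_4 → 3² + 1² = 9 + 1 = 10
10 = (2,2)_4 → 2² + 2² = 4 + 4 = 8
8 = (2,0)_4 → 2² + 0² = 4 + 0 = 4
4 = (1,0)_4 → 1² + 0² = 1 + 0 = 1  — reached 1.
That took 6 steps.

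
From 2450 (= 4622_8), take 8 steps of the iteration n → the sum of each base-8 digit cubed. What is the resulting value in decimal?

476

2450 = (4,6,2,2)_8 → 4³ + 6³ + 2³ + 2³ = 64 + 216 + 8 + 8 = 296
296 = (4,5,0)_8 → 4³ + 5³ + 0³ = 64 + 125 + 0 = 189
189 = (2,7,5)_8 → 2³ + 7³ + 5³ = 8 + 343 + 125 = 476
476 = (7,3,4)_8 → 7³ + 3³ + 4³ = 343 + 27 + 64 = 434
434 = (6,6,2)_8 → 6³ + 6³ + 2³ = 216 + 216 + 8 = 440
440 = (6,7,0)_8 → 6³ + 7³ + 0³ = 216 + 343 + 0 = 559
559 = (1,0,5,7)_8 → 1³ + 0³ + 5³ + 7³ = 1 + 0 + 125 + 343 = 469
469 = (7,2,5)_8 → 7³ + 2³ + 5³ = 343 + 8 + 125 = 476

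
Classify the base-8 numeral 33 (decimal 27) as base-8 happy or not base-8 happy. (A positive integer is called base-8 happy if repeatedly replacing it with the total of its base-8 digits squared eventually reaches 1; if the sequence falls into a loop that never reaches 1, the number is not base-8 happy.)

27 = (3,3)_8 → 18
18 = (2,2)_8 → 8
8 = (1,0)_8 → 1  — reached 1.

base-8 happy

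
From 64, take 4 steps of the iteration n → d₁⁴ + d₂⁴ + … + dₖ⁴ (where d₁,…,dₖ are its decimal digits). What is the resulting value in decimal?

64 → 6⁴ + 4⁴ = 1296 + 256 = 1552
1552 → 1⁴ + 5⁴ + 5⁴ + 2⁴ = 1 + 625 + 625 + 16 = 1267
1267 → 1⁴ + 2⁴ + 6⁴ + 7⁴ = 1 + 16 + 1296 + 2401 = 3714
3714 → 3⁴ + 7⁴ + 1⁴ + 4⁴ = 81 + 2401 + 1 + 256 = 2739

2739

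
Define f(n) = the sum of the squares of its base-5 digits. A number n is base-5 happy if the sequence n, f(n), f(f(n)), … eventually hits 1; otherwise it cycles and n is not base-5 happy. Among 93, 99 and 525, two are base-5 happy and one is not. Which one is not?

93: 93 → 27 → 5 → 1  — reaches 1 (base-5 happy)
99: 99 → 41 → 11 → 5 → 1  — reaches 1 (base-5 happy)
525: 525 → 17 → 13 → 13  — repeats 13 (not base-5 happy)

525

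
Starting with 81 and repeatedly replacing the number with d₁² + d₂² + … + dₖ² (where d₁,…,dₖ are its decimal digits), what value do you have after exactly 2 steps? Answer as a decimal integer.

61

81 → 8² + 1² = 64 + 1 = 65
65 → 6² + 5² = 36 + 25 = 61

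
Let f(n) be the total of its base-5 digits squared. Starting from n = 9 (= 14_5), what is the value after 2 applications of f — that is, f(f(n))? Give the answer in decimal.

9 = (1,4)_5 → 1² + 4² = 17
17 = (3,2)_5 → 3² + 2² = 13

13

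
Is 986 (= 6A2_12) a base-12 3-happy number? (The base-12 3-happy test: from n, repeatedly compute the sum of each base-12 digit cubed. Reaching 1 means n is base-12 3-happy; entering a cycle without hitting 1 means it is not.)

base-12 3-happy

986 = (6,10,2)_12 → 1224
1224 = (8,6,0)_12 → 728
728 = (5,0,8)_12 → 637
637 = (4,5,1)_12 → 190
190 = (1,3,10)_12 → 1028
1028 = (7,1,8)_12 → 856
856 = (5,11,4)_12 → 1520
1520 = (10,6,8)_12 → 1728
1728 = (1,0,0,0)_12 → 1  — reached 1.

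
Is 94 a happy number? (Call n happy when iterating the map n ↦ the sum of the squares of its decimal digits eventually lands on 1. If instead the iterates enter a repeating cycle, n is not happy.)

94 → 9² + 4² = 97
97 → 9² + 7² = 130
130 → 1² + 3² + 0² = 10
10 → 1² + 0² = 1  — reached 1.

happy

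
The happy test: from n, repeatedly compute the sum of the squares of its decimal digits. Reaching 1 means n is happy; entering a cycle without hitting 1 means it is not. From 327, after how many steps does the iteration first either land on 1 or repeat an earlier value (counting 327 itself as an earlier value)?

327 → 3² + 2² + 7² = 9 + 4 + 49 = 62
62 → 6² + 2² = 36 + 4 = 40
40 → 4² + 0² = 16 + 0 = 16
16 → 1² + 6² = 1 + 36 = 37
37 → 3² + 7² = 9 + 49 = 58
58 → 5² + 8² = 25 + 64 = 89
89 → 8² + 9² = 64 + 81 = 145
145 → 1² + 4² + 5² = 1 + 16 + 25 = 42
42 → 4² + 2² = 16 + 4 = 20
20 → 2² + 0² = 4 + 0 = 4
4 → 4² = 16  — 16 repeats.
That took 11 steps.

11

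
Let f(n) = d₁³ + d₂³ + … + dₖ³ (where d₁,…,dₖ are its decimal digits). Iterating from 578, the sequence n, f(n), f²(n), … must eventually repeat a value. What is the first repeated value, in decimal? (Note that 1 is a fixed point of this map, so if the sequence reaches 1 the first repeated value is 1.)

407

578 → 5³ + 7³ + 8³ = 980
980 → 9³ + 8³ + 0³ = 1241
1241 → 1³ + 2³ + 4³ + 1³ = 74
74 → 7³ + 4³ = 407
407 → 4³ + 0³ + 7³ = 407  — 407 already appeared earlier.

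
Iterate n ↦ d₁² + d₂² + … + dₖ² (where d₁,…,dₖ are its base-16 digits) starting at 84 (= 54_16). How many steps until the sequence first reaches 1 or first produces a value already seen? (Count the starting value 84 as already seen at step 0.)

8

84 = (5,4)_16 → 5² + 4² = 25 + 16 = 41
41 = (2,9)_16 → 2² + 9² = 4 + 81 = 85
85 = (5,5)_16 → 5² + 5² = 25 + 25 = 50
50 = (3,2)_16 → 3² + 2² = 9 + 4 = 13
13 = (13)_16 → 13² = 169
169 = (10,9)_16 → 10² + 9² = 100 + 81 = 181
181 = (11,5)_16 → 11² + 5² = 121 + 25 = 146
146 = (9,2)_16 → 9² + 2² = 81 + 4 = 85  — 85 repeats.
That took 8 steps.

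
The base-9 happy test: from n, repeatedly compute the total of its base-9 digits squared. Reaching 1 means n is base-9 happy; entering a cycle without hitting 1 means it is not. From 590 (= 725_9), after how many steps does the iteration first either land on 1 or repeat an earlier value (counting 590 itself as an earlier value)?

7

590 = (7,2,5)_9 → 7² + 2² + 5² = 78
78 = (8,6)_9 → 8² + 6² = 100
100 = (1,2,1)_9 → 1² + 2² + 1² = 6
6 = (6)_9 → 6² = 36
36 = (4,0)_9 → 4² + 0² = 16
16 = (1,7)_9 → 1² + 7² = 50
50 = (5,5)_9 → 5² + 5² = 50  — 50 repeats.
That took 7 steps.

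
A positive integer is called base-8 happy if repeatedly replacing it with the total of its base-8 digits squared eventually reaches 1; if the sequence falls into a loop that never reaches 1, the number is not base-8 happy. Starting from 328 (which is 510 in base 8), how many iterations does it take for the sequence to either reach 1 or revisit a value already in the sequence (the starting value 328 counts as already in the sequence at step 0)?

3

328 = (5,1,0)_8 → 26
26 = (3,2)_8 → 13
13 = (1,5)_8 → 26  — 26 repeats.
That took 3 steps.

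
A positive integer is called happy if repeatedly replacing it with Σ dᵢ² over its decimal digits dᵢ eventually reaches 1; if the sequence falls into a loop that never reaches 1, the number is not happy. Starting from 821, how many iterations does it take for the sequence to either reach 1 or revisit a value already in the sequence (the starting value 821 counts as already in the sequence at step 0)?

821 → 69
69 → 117
117 → 51
51 → 26
26 → 40
40 → 16
16 → 37
37 → 58
58 → 89
89 → 145
145 → 42
42 → 20
20 → 4
4 → 16  — 16 repeats.
That took 14 steps.

14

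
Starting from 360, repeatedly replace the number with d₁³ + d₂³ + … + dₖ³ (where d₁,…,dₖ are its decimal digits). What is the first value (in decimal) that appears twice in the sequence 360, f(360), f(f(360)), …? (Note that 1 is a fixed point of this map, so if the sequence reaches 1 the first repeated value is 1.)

360 → 3³ + 6³ + 0³ = 27 + 216 + 0 = 243
243 → 2³ + 4³ + 3³ = 8 + 64 + 27 = 99
99 → 9³ + 9³ = 729 + 729 = 1458
1458 → 1³ + 4³ + 5³ + 8³ = 1 + 64 + 125 + 512 = 702
702 → 7³ + 0³ + 2³ = 343 + 0 + 8 = 351
351 → 3³ + 5³ + 1³ = 27 + 125 + 1 = 153
153 → 1³ + 5³ + 3³ = 1 + 125 + 27 = 153  — 153 already appeared earlier.

153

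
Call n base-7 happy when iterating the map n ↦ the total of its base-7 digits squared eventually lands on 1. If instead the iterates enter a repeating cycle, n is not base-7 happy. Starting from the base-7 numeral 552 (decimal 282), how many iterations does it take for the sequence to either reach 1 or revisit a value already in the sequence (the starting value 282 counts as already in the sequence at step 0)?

282 = (5,5,2)_7 → 5² + 5² + 2² = 54
54 = (1,0,5)_7 → 1² + 0² + 5² = 26
26 = (3,5)_7 → 3² + 5² = 34
34 = (4,6)_7 → 4² + 6² = 52
52 = (1,0,3)_7 → 1² + 0² + 3² = 10
10 = (1,3)_7 → 1² + 3² = 10  — 10 repeats.
That took 6 steps.

6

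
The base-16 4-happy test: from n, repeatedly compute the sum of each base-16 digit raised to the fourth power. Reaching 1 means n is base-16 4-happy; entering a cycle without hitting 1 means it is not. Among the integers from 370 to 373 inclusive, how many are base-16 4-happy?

370: 370 → 2418 → 8978 → 114 → 2417 → 8963 → 178 → 14657 → 6899 → 60707 → 67074 → 1313 → 642 → 4128 → 17 → 2 → 16 → 1  — base-16 4-happy
371: 371 → 2483 → 21283 → 803 → 178 → 14657 → 6899 → 60707 → 67074 → 1313 → 642 → 4128 → 17 → 2 → 16 → 1  — base-16 4-happy
372: 372 → 2658 → 11312 → 20833 → 1923 → 6578 → 21219 → 39138 → 49089 → 86003 → 101588 → 53650 → 35139 → 10994 → 60657 → 109778 → 59314 → 55474 → 47314 → 47314  — not base-16 4-happy
373: 373 → 3027 → 43283 → 16643 → 338 → 642 → 4128 → 17 → 2 → 16 → 1  — base-16 4-happy
base-16 4-happy: 370, 371, 373

3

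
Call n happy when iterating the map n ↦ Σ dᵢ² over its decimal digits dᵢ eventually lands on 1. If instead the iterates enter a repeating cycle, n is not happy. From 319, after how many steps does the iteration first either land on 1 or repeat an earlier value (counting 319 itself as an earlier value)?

319 → 3² + 1² + 9² = 91
91 → 9² + 1² = 82
82 → 8² + 2² = 68
68 → 6² + 8² = 100
100 → 1² + 0² + 0² = 1  — reached 1.
That took 5 steps.

5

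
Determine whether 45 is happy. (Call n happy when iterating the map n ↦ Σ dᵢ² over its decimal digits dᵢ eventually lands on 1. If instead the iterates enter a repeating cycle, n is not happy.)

not happy

45 → 41
41 → 17
17 → 50
50 → 25
25 → 29
29 → 85
85 → 89
89 → 145
145 → 42
42 → 20
20 → 4
4 → 16
16 → 37
37 → 58
58 → 89  — 89 already seen; the sequence cycles without reaching 1.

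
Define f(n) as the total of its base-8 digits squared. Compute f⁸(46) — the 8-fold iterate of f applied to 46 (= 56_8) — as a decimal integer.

46 = (5,6)_8 → 61
61 = (7,5)_8 → 74
74 = (1,1,2)_8 → 6
6 = (6)_8 → 36
36 = (4,4)_8 → 32
32 = (4,0)_8 → 16
16 = (2,0)_8 → 4
4 = (4)_8 → 16

16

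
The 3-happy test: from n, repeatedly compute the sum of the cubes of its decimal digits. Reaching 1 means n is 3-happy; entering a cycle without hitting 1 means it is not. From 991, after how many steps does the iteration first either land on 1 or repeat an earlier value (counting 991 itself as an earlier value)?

3

991 → 9³ + 9³ + 1³ = 729 + 729 + 1 = 1459
1459 → 1³ + 4³ + 5³ + 9³ = 1 + 64 + 125 + 729 = 919
919 → 9³ + 1³ + 9³ = 729 + 1 + 729 = 1459  — 1459 repeats.
That took 3 steps.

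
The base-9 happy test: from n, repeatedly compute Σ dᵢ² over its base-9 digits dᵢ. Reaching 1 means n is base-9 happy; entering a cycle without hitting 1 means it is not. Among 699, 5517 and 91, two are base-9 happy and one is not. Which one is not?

699: 699 → 125 → 81 → 1  — reaches 1 (base-9 happy)
5517: 5517 → 75 → 73 → 65 → 53 → 89 → 65  — repeats 65 (not base-9 happy)
91: 91 → 3 → 9 → 1  — reaches 1 (base-9 happy)

5517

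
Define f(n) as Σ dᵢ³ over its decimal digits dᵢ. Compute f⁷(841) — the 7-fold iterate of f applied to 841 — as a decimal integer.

841 → 8³ + 4³ + 1³ = 577
577 → 5³ + 7³ + 7³ = 811
811 → 8³ + 1³ + 1³ = 514
514 → 5³ + 1³ + 4³ = 190
190 → 1³ + 9³ + 0³ = 730
730 → 7³ + 3³ + 0³ = 370
370 → 3³ + 7³ + 0³ = 370

370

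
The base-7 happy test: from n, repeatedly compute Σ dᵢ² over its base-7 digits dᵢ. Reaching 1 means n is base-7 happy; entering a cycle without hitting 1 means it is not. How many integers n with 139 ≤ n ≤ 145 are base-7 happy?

1

139: 139 → 65 → 9 → 5 → 25 → 25  — not base-7 happy
140: 140 → 40 → 50 → 2 → 4 → 16 → 8 → 2  — not base-7 happy
141: 141 → 41 → 61 → 27 → 45 → 45  — not base-7 happy
142: 142 → 44 → 40 → 50 → 2 → 4 → 16 → 8 → 2  — not base-7 happy
143: 143 → 49 → 1  — base-7 happy
144: 144 → 56 → 2 → 4 → 16 → 8 → 2  — not base-7 happy
145: 145 → 65 → 9 → 5 → 25 → 25  — not base-7 happy
base-7 happy: 143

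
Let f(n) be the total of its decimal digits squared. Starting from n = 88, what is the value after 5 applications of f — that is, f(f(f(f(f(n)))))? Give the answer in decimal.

88 → 8² + 8² = 64 + 64 = 128
128 → 1² + 2² + 8² = 1 + 4 + 64 = 69
69 → 6² + 9² = 36 + 81 = 117
117 → 1² + 1² + 7² = 1 + 1 + 49 = 51
51 → 5² + 1² = 25 + 1 = 26

26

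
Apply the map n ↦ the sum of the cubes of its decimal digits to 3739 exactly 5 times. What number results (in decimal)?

3739 → 3³ + 7³ + 3³ + 9³ = 1126
1126 → 1³ + 1³ + 2³ + 6³ = 226
226 → 2³ + 2³ + 6³ = 232
232 → 2³ + 3³ + 2³ = 43
43 → 4³ + 3³ = 91

91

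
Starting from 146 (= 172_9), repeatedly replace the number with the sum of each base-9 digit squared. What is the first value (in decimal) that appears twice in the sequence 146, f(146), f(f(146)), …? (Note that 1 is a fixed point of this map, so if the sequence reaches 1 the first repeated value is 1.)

50

146 = (1,7,2)_9 → 54
54 = (6,0)_9 → 36
36 = (4,0)_9 → 16
16 = (1,7)_9 → 50
50 = (5,5)_9 → 50  — 50 already appeared earlier.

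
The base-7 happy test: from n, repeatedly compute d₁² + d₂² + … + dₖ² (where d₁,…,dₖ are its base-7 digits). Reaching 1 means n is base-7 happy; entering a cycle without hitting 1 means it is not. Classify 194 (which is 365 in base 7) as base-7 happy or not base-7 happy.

not base-7 happy

194 = (3,6,5)_7 → 3² + 6² + 5² = 9 + 36 + 25 = 70
70 = (1,3,0)_7 → 1² + 3² + 0² = 1 + 9 + 0 = 10
10 = (1,3)_7 → 1² + 3² = 1 + 9 = 10  — 10 already seen; the sequence cycles without reaching 1.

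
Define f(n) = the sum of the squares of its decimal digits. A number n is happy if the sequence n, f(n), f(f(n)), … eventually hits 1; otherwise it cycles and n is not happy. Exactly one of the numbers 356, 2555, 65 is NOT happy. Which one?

356: 356 → 70 → 49 → 97 → 130 → 10 → 1  — reaches 1 (happy)
2555: 2555 → 79 → 130 → 10 → 1  — reaches 1 (happy)
65: 65 → 61 → 37 → 58 → 89 → 145 → 42 → 20 → 4 → 16 → 37  — repeats 37 (not happy)

65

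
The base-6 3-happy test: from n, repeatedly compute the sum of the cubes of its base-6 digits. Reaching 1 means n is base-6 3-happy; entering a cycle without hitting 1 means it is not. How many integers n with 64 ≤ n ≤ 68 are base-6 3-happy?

64: 64 → 129 → 81 → 36 → 1  (reaches 1)
65: 65 → 190 → 190  (repeats 190)
66: 66 → 126 → 54 → 28 → 128 → 62 → 73 → 9 → 28  (repeats 28)
67: 67 → 127 → 55 → 29 → 189 → 153 → 92 → 43 → 3 → 27 → 91 → 36 → 1  (reaches 1)
68: 68 → 134 → 99 → 99  (repeats 99)
base-6 3-happy: 64, 67

2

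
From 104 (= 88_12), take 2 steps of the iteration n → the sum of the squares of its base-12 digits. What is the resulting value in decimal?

164

104 = (8,8)_12 → 128
128 = (10,8)_12 → 164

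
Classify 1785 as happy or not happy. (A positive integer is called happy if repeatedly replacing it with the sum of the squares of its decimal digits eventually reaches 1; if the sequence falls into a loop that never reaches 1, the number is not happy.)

happy

1785 → 1² + 7² + 8² + 5² = 1 + 49 + 64 + 25 = 139
139 → 1² + 3² + 9² = 1 + 9 + 81 = 91
91 → 9² + 1² = 81 + 1 = 82
82 → 8² + 2² = 64 + 4 = 68
68 → 6² + 8² = 36 + 64 = 100
100 → 1² + 0² + 0² = 1 + 0 + 0 = 1  — reached 1.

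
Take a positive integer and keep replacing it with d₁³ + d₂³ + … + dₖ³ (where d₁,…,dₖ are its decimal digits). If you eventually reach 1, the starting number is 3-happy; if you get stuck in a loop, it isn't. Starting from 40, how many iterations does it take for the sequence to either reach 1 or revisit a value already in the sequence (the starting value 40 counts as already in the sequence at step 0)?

7

40 → 4³ + 0³ = 64 + 0 = 64
64 → 6³ + 4³ = 216 + 64 = 280
280 → 2³ + 8³ + 0³ = 8 + 512 + 0 = 520
520 → 5³ + 2³ + 0³ = 125 + 8 + 0 = 133
133 → 1³ + 3³ + 3³ = 1 + 27 + 27 = 55
55 → 5³ + 5³ = 125 + 125 = 250
250 → 2³ + 5³ + 0³ = 8 + 125 + 0 = 133  — 133 repeats.
That took 7 steps.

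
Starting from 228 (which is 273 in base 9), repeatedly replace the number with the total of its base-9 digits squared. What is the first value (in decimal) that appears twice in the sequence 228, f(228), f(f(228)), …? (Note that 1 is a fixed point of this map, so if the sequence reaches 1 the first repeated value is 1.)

228 = (2,7,3)_9 → 2² + 7² + 3² = 62
62 = (6,8)_9 → 6² + 8² = 100
100 = (1,2,1)_9 → 1² + 2² + 1² = 6
6 = (6)_9 → 6² = 36
36 = (4,0)_9 → 4² + 0² = 16
16 = (1,7)_9 → 1² + 7² = 50
50 = (5,5)_9 → 5² + 5² = 50  — 50 already appeared earlier.

50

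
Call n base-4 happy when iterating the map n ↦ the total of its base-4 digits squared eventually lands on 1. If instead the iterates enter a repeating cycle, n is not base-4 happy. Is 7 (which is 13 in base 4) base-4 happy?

7 = (1,3)_4 → 1² + 3² = 10
10 = (2,2)_4 → 2² + 2² = 8
8 = (2,0)_4 → 2² + 0² = 4
4 = (1,0)_4 → 1² + 0² = 1  — reached 1.

base-4 happy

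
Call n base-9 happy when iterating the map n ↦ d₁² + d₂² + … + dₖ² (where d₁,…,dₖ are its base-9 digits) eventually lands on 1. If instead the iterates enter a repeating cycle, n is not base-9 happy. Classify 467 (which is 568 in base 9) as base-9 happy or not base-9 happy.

base-9 happy

467 = (5,6,8)_9 → 5² + 6² + 8² = 25 + 36 + 64 = 125
125 = (1,4,8)_9 → 1² + 4² + 8² = 1 + 16 + 64 = 81
81 = (1,0,0)_9 → 1² + 0² + 0² = 1 + 0 + 0 = 1  — reached 1.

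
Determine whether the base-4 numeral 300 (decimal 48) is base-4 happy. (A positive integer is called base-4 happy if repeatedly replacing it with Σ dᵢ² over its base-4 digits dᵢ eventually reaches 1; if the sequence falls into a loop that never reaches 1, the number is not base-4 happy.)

48 = (3,0,0)_4 → 9
9 = (2,1)_4 → 5
5 = (1,1)_4 → 2
2 = (2)_4 → 4
4 = (1,0)_4 → 1  — reached 1.

base-4 happy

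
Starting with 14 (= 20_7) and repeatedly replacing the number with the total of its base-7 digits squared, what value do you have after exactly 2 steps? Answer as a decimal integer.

16

14 = (2,0)_7 → 2² + 0² = 4 + 0 = 4
4 = (4)_7 → 4² = 16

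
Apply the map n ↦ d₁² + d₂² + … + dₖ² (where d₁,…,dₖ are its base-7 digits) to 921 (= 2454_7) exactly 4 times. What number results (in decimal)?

45

921 = (2,4,5,4)_7 → 2² + 4² + 5² + 4² = 4 + 16 + 25 + 16 = 61
61 = (1,1,5)_7 → 1² + 1² + 5² = 1 + 1 + 25 = 27
27 = (3,6)_7 → 3² + 6² = 9 + 36 = 45
45 = (6,3)_7 → 6² + 3² = 36 + 9 = 45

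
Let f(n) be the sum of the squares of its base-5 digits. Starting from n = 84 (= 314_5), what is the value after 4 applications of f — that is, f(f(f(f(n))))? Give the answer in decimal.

16

84 = (3,1,4)_5 → 26
26 = (1,0,1)_5 → 2
2 = (2)_5 → 4
4 = (4)_5 → 16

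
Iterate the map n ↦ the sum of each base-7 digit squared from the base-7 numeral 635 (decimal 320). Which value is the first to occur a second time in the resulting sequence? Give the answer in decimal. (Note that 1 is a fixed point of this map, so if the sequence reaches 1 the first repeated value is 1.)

10

320 = (6,3,5)_7 → 6² + 3² + 5² = 70
70 = (1,3,0)_7 → 1² + 3² + 0² = 10
10 = (1,3)_7 → 1² + 3² = 10  — 10 already appeared earlier.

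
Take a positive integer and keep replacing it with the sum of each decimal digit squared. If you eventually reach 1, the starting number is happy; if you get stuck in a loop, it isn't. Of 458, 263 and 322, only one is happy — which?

458: 458 → 105 → 26 → 40 → 16 → 37 → 58 → 89 → 145 → 42 → 20 → 4 → 16  — repeats 16 (not happy)
263: 263 → 49 → 97 → 130 → 10 → 1  — reaches 1 (happy)
322: 322 → 17 → 50 → 25 → 29 → 85 → 89 → 145 → 42 → 20 → 4 → 16 → 37 → 58 → 89  — repeats 89 (not happy)

263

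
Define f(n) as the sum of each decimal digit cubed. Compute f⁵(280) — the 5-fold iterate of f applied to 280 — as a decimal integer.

280 → 2³ + 8³ + 0³ = 520
520 → 5³ + 2³ + 0³ = 133
133 → 1³ + 3³ + 3³ = 55
55 → 5³ + 5³ = 250
250 → 2³ + 5³ + 0³ = 133

133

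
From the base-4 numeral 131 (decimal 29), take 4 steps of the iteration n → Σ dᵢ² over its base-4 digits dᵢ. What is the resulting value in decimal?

8

29 = (1,3,1)_4 → 1² + 3² + 1² = 11
11 = (2,3)_4 → 2² + 3² = 13
13 = (3,1)_4 → 3² + 1² = 10
10 = (2,2)_4 → 2² + 2² = 8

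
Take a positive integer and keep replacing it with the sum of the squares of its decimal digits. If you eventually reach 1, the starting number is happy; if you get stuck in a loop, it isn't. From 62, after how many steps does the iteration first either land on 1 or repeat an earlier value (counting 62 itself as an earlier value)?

62 → 6² + 2² = 36 + 4 = 40
40 → 4² + 0² = 16 + 0 = 16
16 → 1² + 6² = 1 + 36 = 37
37 → 3² + 7² = 9 + 49 = 58
58 → 5² + 8² = 25 + 64 = 89
89 → 8² + 9² = 64 + 81 = 145
145 → 1² + 4² + 5² = 1 + 16 + 25 = 42
42 → 4² + 2² = 16 + 4 = 20
20 → 2² + 0² = 4 + 0 = 4
4 → 4² = 16  — 16 repeats.
That took 10 steps.

10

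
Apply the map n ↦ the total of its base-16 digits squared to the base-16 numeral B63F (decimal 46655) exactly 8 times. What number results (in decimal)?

1

46655 = (11,6,3,15)_16 → 11² + 6² + 3² + 15² = 121 + 36 + 9 + 225 = 391
391 = (1,8,7)_16 → 1² + 8² + 7² = 1 + 64 + 49 = 114
114 = (7,2)_16 → 7² + 2² = 49 + 4 = 53
53 = (3,5)_16 → 3² + 5² = 9 + 25 = 34
34 = (2,2)_16 → 2² + 2² = 4 + 4 = 8
8 = (8)_16 → 8² = 64
64 = (4,0)_16 → 4² + 0² = 16 + 0 = 16
16 = (1,0)_16 → 1² + 0² = 1 + 0 = 1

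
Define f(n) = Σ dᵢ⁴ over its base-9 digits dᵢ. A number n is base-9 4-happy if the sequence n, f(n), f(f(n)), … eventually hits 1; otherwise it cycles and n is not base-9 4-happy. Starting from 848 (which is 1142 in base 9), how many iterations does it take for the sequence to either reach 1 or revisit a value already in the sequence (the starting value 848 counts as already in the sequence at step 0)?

848 = (1,1,4,2)_9 → 1⁴ + 1⁴ + 4⁴ + 2⁴ = 274
274 = (3,3,4)_9 → 3⁴ + 3⁴ + 4⁴ = 418
418 = (5,1,4)_9 → 5⁴ + 1⁴ + 4⁴ = 882
882 = (1,1,8,0)_9 → 1⁴ + 1⁴ + 8⁴ + 0⁴ = 4098
4098 = (5,5,5,3)_9 → 5⁴ + 5⁴ + 5⁴ + 3⁴ = 1956
1956 = (2,6,1,3)_9 → 2⁴ + 6⁴ + 1⁴ + 3⁴ = 1394
1394 = (1,8,1,8)_9 → 1⁴ + 8⁴ + 1⁴ + 8⁴ = 8194
8194 = (1,2,2,1,4)_9 → 1⁴ + 2⁴ + 2⁴ + 1⁴ + 4⁴ = 290
290 = (3,5,2)_9 → 3⁴ + 5⁴ + 2⁴ = 722
722 = (8,8,2)_9 → 8⁴ + 8⁴ + 2⁴ = 8208
8208 = (1,2,2,3,0)_9 → 1⁴ + 2⁴ + 2⁴ + 3⁴ + 0⁴ = 114
114 = (1,3,6)_9 → 1⁴ + 3⁴ + 6⁴ = 1378
1378 = (1,8,0,1)_9 → 1⁴ + 8⁴ + 0⁴ + 1⁴ = 4098  — 4098 repeats.
That took 13 steps.

13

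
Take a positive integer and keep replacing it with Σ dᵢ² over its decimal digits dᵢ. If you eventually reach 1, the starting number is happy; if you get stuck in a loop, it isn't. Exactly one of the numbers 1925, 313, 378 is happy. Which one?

313

1925: 1925 → 111 → 3 → 9 → 81 → 65 → 61 → 37 → 58 → 89 → 145 → 42 → 20 → 4 → 16 → 37  — repeats 37 (not happy)
313: 313 → 19 → 82 → 68 → 100 → 1  — reaches 1 (happy)
378: 378 → 122 → 9 → 81 → 65 → 61 → 37 → 58 → 89 → 145 → 42 → 20 → 4 → 16 → 37  — repeats 37 (not happy)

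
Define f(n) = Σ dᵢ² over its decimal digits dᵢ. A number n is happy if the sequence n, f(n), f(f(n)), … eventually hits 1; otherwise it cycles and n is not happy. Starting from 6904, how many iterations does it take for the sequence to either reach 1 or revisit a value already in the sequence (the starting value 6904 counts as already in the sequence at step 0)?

6904 → 6² + 9² + 0² + 4² = 36 + 81 + 0 + 16 = 133
133 → 1² + 3² + 3² = 1 + 9 + 9 = 19
19 → 1² + 9² = 1 + 81 = 82
82 → 8² + 2² = 64 + 4 = 68
68 → 6² + 8² = 36 + 64 = 100
100 → 1² + 0² + 0² = 1 + 0 + 0 = 1  — reached 1.
That took 6 steps.

6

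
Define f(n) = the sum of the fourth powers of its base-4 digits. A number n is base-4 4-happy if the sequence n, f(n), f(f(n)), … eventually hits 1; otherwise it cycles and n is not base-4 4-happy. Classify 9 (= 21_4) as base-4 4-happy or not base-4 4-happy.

base-4 4-happy

9 = (2,1)_4 → 2⁴ + 1⁴ = 16 + 1 = 17
17 = (1,0,1)_4 → 1⁴ + 0⁴ + 1⁴ = 1 + 0 + 1 = 2
2 = (2)_4 → 2⁴ = 16
16 = (1,0,0)_4 → 1⁴ + 0⁴ + 0⁴ = 1 + 0 + 0 = 1  — reached 1.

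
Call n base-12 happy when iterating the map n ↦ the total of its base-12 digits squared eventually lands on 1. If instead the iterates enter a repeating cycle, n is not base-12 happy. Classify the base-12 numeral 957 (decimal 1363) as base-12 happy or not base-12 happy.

not base-12 happy

1363 = (9,5,7)_12 → 9² + 5² + 7² = 155
155 = (1,0,11)_12 → 1² + 0² + 11² = 122
122 = (10,2)_12 → 10² + 2² = 104
104 = (8,8)_12 → 8² + 8² = 128
128 = (10,8)_12 → 10² + 8² = 164
164 = (1,1,8)_12 → 1² + 1² + 8² = 66
66 = (5,6)_12 → 5² + 6² = 61
61 = (5,1)_12 → 5² + 1² = 26
26 = (2,2)_12 → 2² + 2² = 8
8 = (8)_12 → 8² = 64
64 = (5,4)_12 → 5² + 4² = 41
41 = (3,5)_12 → 3² + 5² = 34
34 = (2,10)_12 → 2² + 10² = 104  — 104 already seen; the sequence cycles without reaching 1.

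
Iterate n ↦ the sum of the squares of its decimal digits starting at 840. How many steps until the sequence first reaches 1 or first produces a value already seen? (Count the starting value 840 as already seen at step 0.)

840 → 8² + 4² + 0² = 64 + 16 + 0 = 80
80 → 8² + 0² = 64 + 0 = 64
64 → 6² + 4² = 36 + 16 = 52
52 → 5² + 2² = 25 + 4 = 29
29 → 2² + 9² = 4 + 81 = 85
85 → 8² + 5² = 64 + 25 = 89
89 → 8² + 9² = 64 + 81 = 145
145 → 1² + 4² + 5² = 1 + 16 + 25 = 42
42 → 4² + 2² = 16 + 4 = 20
20 → 2² + 0² = 4 + 0 = 4
4 → 4² = 16
16 → 1² + 6² = 1 + 36 = 37
37 → 3² + 7² = 9 + 49 = 58
58 → 5² + 8² = 25 + 64 = 89  — 89 repeats.
That took 14 steps.

14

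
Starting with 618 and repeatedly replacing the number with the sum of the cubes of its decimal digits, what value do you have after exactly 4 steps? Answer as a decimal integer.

618 → 729
729 → 1080
1080 → 513
513 → 153

153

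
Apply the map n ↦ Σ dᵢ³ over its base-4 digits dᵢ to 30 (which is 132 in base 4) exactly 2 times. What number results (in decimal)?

30 = (1,3,2)_4 → 1³ + 3³ + 2³ = 36
36 = (2,1,0)_4 → 2³ + 1³ + 0³ = 9

9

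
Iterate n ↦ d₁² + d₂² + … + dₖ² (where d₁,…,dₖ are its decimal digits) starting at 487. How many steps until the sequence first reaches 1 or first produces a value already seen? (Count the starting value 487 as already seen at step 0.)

4

487 → 129
129 → 86
86 → 100
100 → 1  — reached 1.
That took 4 steps.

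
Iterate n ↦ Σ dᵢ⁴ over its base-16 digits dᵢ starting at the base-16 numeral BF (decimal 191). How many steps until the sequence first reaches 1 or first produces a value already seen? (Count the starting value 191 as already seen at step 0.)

191 = (11,15)_16 → 11⁴ + 15⁴ = 65266
65266 = (15,14,15,2)_16 → 15⁴ + 14⁴ + 15⁴ + 2⁴ = 139682
139682 = (2,2,1,10,2)_16 → 2⁴ + 2⁴ + 1⁴ + 10⁴ + 2⁴ = 10049
10049 = (2,7,4,1)_16 → 2⁴ + 7⁴ + 4⁴ + 1⁴ = 2674
2674 = (10,7,2)_16 → 10⁴ + 7⁴ + 2⁴ = 12417
12417 = (3,0,8,1)_16 → 3⁴ + 0⁴ + 8⁴ + 1⁴ = 4178
4178 = (1,0,5,2)_16 → 1⁴ + 0⁴ + 5⁴ + 2⁴ = 642
642 = (2,8,2)_16 → 2⁴ + 8⁴ + 2⁴ = 4128
4128 = (1,0,2,0)_16 → 1⁴ + 0⁴ + 2⁴ + 0⁴ = 17
17 = (1,1)_16 → 1⁴ + 1⁴ = 2
2 = (2)_16 → 2⁴ = 16
16 = (1,0)_16 → 1⁴ + 0⁴ = 1  — reached 1.
That took 12 steps.

12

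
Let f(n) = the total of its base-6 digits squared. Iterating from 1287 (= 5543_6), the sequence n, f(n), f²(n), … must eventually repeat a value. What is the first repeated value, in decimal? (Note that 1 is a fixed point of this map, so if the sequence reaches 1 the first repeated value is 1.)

1287 = (5,5,4,3)_6 → 5² + 5² + 4² + 3² = 75
75 = (2,0,3)_6 → 2² + 0² + 3² = 13
13 = (2,1)_6 → 2² + 1² = 5
5 = (5)_6 → 5² = 25
25 = (4,1)_6 → 4² + 1² = 17
17 = (2,5)_6 → 2² + 5² = 29
29 = (4,5)_6 → 4² + 5² = 41
41 = (1,0,5)_6 → 1² + 0² + 5² = 26
26 = (4,2)_6 → 4² + 2² = 20
20 = (3,2)_6 → 3² + 2² = 13  — 13 already appeared earlier.

13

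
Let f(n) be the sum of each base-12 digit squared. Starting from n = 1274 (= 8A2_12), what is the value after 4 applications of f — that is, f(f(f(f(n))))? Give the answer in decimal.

5

1274 = (8,10,2)_12 → 8² + 10² + 2² = 168
168 = (1,2,0)_12 → 1² + 2² + 0² = 5
5 = (5)_12 → 5² = 25
25 = (2,1)_12 → 2² + 1² = 5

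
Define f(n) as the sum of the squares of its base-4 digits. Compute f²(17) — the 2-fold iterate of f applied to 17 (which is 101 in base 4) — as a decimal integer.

4

17 = (1,0,1)_4 → 1² + 0² + 1² = 2
2 = (2)_4 → 2² = 4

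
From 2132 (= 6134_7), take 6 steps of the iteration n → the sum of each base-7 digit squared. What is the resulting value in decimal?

2132 = (6,1,3,4)_7 → 62
62 = (1,1,6)_7 → 38
38 = (5,3)_7 → 34
34 = (4,6)_7 → 52
52 = (1,0,3)_7 → 10
10 = (1,3)_7 → 10

10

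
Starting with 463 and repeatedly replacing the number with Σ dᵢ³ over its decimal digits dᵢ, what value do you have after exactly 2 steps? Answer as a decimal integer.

463 → 4³ + 6³ + 3³ = 307
307 → 3³ + 0³ + 7³ = 370

370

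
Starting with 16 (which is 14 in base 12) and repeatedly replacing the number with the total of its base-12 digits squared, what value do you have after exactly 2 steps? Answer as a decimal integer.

26

16 = (1,4)_12 → 1² + 4² = 17
17 = (1,5)_12 → 1² + 5² = 26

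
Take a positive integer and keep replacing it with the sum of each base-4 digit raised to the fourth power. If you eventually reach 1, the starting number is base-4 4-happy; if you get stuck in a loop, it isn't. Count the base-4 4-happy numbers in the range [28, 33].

4

28: 28 → 82 → 18 → 17 → 2 → 16 → 1  — base-4 4-happy
29: 29 → 83 → 83  — not base-4 4-happy
30: 30 → 98 → 33 → 17 → 2 → 16 → 1  — base-4 4-happy
31: 31 → 163 → 113 → 83 → 83  — not base-4 4-happy
32: 32 → 16 → 1  — base-4 4-happy
33: 33 → 17 → 2 → 16 → 1  — base-4 4-happy
base-4 4-happy: 28, 30, 32, 33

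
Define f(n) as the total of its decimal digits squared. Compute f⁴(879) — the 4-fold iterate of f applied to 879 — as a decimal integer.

879 → 8² + 7² + 9² = 64 + 49 + 81 = 194
194 → 1² + 9² + 4² = 1 + 81 + 16 = 98
98 → 9² + 8² = 81 + 64 = 145
145 → 1² + 4² + 5² = 1 + 16 + 25 = 42

42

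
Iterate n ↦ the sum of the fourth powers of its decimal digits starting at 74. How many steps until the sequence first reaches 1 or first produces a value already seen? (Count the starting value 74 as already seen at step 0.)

74 → 7⁴ + 4⁴ = 2401 + 256 = 2657
2657 → 2⁴ + 6⁴ + 5⁴ + 7⁴ = 16 + 1296 + 625 + 2401 = 4338
4338 → 4⁴ + 3⁴ + 3⁴ + 8⁴ = 256 + 81 + 81 + 4096 = 4514
4514 → 4⁴ + 5⁴ + 1⁴ + 4⁴ = 256 + 625 + 1 + 256 = 1138
1138 → 1⁴ + 1⁴ + 3⁴ + 8⁴ = 1 + 1 + 81 + 4096 = 4179
4179 → 4⁴ + 1⁴ + 7⁴ + 9⁴ = 256 + 1 + 2401 + 6561 = 9219
9219 → 9⁴ + 2⁴ + 1⁴ + 9⁴ = 6561 + 16 + 1 + 6561 = 13139
13139 → 1⁴ + 3⁴ + 1⁴ + 3⁴ + 9⁴ = 1 + 81 + 1 + 81 + 6561 = 6725
6725 → 6⁴ + 7⁴ + 2⁴ + 5⁴ = 1296 + 2401 + 16 + 625 = 4338  — 4338 repeats.
That took 9 steps.

9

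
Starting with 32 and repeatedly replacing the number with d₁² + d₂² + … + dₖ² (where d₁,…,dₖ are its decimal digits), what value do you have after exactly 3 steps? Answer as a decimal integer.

1

32 → 13
13 → 10
10 → 1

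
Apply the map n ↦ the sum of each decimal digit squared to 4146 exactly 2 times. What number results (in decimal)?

117

4146 → 4² + 1² + 4² + 6² = 69
69 → 6² + 9² = 117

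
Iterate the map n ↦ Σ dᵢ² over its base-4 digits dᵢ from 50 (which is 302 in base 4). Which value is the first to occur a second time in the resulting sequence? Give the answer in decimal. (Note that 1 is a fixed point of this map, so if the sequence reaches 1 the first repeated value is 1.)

1

50 = (3,0,2)_4 → 3² + 0² + 2² = 13
13 = (3,1)_4 → 3² + 1² = 10
10 = (2,2)_4 → 2² + 2² = 8
8 = (2,0)_4 → 2² + 0² = 4
4 = (1,0)_4 → 1² + 0² = 1  — reached the fixed point 1.
1 → 1, so 1 is the first repeated value.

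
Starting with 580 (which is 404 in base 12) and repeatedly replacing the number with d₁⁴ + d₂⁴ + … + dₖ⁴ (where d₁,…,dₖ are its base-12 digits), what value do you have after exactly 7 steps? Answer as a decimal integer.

580 = (4,0,4)_12 → 4⁴ + 0⁴ + 4⁴ = 256 + 0 + 256 = 512
512 = (3,6,8)_12 → 3⁴ + 6⁴ + 8⁴ = 81 + 1296 + 4096 = 5473
5473 = (3,2,0,1)_12 → 3⁴ + 2⁴ + 0⁴ + 1⁴ = 81 + 16 + 0 + 1 = 98
98 = (8,2)_12 → 8⁴ + 2⁴ = 4096 + 16 = 4112
4112 = (2,4,6,8)_12 → 2⁴ + 4⁴ + 6⁴ + 8⁴ = 16 + 256 + 1296 + 4096 = 5664
5664 = (3,3,4,0)_12 → 3⁴ + 3⁴ + 4⁴ + 0⁴ = 81 + 81 + 256 + 0 = 418
418 = (2,10,10)_12 → 2⁴ + 10⁴ + 10⁴ = 16 + 10000 + 10000 = 20016

20016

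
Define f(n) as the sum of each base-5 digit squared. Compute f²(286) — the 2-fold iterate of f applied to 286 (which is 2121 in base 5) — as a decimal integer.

286 = (2,1,2,1)_5 → 2² + 1² + 2² + 1² = 10
10 = (2,0)_5 → 2² + 0² = 4

4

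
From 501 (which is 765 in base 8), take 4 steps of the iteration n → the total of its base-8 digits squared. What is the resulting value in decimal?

501 = (7,6,5)_8 → 7² + 6² + 5² = 49 + 36 + 25 = 110
110 = (1,5,6)_8 → 1² + 5² + 6² = 1 + 25 + 36 = 62
62 = (7,6)_8 → 7² + 6² = 49 + 36 = 85
85 = (1,2,5)_8 → 1² + 2² + 5² = 1 + 4 + 25 = 30

30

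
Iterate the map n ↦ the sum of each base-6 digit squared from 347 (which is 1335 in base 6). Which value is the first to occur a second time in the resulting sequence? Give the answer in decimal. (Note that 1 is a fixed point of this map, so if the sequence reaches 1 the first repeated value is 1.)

1

347 = (1,3,3,5)_6 → 1² + 3² + 3² + 5² = 44
44 = (1,1,2)_6 → 1² + 1² + 2² = 6
6 = (1,0)_6 → 1² + 0² = 1  — reached the fixed point 1.
1 → 1, so 1 is the first repeated value.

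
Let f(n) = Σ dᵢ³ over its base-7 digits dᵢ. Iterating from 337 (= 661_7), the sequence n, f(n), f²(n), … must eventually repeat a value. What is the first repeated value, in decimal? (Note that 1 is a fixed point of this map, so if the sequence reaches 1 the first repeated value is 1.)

1

337 = (6,6,1)_7 → 6³ + 6³ + 1³ = 433
433 = (1,1,5,6)_7 → 1³ + 1³ + 5³ + 6³ = 343
343 = (1,0,0,0)_7 → 1³ + 0³ + 0³ + 0³ = 1  — reached the fixed point 1.
1 → 1, so 1 is the first repeated value.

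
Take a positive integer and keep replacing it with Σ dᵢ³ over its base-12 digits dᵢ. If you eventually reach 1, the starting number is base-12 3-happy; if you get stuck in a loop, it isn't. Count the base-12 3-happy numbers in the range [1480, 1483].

1

1480: 1480 → 1091 → 1890 → 219 → 244 → 577 → 65 → 250 → 1513 → 1217 → 762 → 368 → 736 → 190 → 1028 → 856 → 1520 → 1728 → 1  (reaches 1)
1481: 1481 → 1152 → 512 → 755 → 1464 → 1008 → 343 → 415 → 1351 → 1136 → 1855 → 1344 → 793 → 342 → 288 → 8 → 512  (repeats 512)
1482: 1482 → 1243 → 1198 → 1539 → 1539  (repeats 1539)
1483: 1483 → 1370 → 953 → 684 → 793 → 342 → 288 → 8 → 512 → 755 → 1464 → 1008 → 343 → 415 → 1351 → 1136 → 1855 → 1344 → 793  (repeats 793)
base-12 3-happy: 1480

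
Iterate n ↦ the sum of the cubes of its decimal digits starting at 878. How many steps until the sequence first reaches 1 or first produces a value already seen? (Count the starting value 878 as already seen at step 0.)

7

878 → 8³ + 7³ + 8³ = 512 + 343 + 512 = 1367
1367 → 1³ + 3³ + 6³ + 7³ = 1 + 27 + 216 + 343 = 587
587 → 5³ + 8³ + 7³ = 125 + 512 + 343 = 980
980 → 9³ + 8³ + 0³ = 729 + 512 + 0 = 1241
1241 → 1³ + 2³ + 4³ + 1³ = 1 + 8 + 64 + 1 = 74
74 → 7³ + 4³ = 343 + 64 = 407
407 → 4³ + 0³ + 7³ = 64 + 0 + 343 = 407  — 407 repeats.
That took 7 steps.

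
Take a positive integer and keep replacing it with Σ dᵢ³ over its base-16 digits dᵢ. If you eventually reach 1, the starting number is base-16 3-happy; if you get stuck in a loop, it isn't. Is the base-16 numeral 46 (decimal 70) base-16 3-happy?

70 = (4,6)_16 → 280
280 = (1,1,8)_16 → 514
514 = (2,0,2)_16 → 16
16 = (1,0)_16 → 1  — reached 1.

base-16 3-happy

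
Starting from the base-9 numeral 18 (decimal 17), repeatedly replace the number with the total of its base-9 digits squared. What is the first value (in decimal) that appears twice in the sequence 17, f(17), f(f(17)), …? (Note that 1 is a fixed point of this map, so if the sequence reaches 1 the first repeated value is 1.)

17 = (1,8)_9 → 1² + 8² = 1 + 64 = 65
65 = (7,2)_9 → 7² + 2² = 49 + 4 = 53
53 = (5,8)_9 → 5² + 8² = 25 + 64 = 89
89 = (1,0,8)_9 → 1² + 0² + 8² = 1 + 0 + 64 = 65  — 65 already appeared earlier.

65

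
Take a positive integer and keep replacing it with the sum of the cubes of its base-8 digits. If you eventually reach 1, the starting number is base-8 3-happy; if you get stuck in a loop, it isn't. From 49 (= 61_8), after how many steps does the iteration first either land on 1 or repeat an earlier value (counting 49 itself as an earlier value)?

8

49 = (6,1)_8 → 6³ + 1³ = 217
217 = (3,3,1)_8 → 3³ + 3³ + 1³ = 55
55 = (6,7)_8 → 6³ + 7³ = 559
559 = (1,0,5,7)_8 → 1³ + 0³ + 5³ + 7³ = 469
469 = (7,2,5)_8 → 7³ + 2³ + 5³ = 476
476 = (7,3,4)_8 → 7³ + 3³ + 4³ = 434
434 = (6,6,2)_8 → 6³ + 6³ + 2³ = 440
440 = (6,7,0)_8 → 6³ + 7³ + 0³ = 559  — 559 repeats.
That took 8 steps.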